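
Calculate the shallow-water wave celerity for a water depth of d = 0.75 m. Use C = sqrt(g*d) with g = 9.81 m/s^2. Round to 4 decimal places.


Using the shallow-water approximation:
C = sqrt(g * d) = sqrt(9.81 * 0.75)
C = sqrt(7.3575)
C = 2.7125 m/s

2.7125


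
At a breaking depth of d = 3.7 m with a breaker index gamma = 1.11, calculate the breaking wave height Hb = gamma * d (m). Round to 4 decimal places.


Hb = gamma * d
Hb = 1.11 * 3.7
Hb = 4.1070 m

4.1070


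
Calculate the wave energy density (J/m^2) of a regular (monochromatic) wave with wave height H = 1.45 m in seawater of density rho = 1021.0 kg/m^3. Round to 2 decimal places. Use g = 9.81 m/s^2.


E = (1/8) * rho * g * H^2
E = (1/8) * 1021.0 * 9.81 * 1.45^2
E = 0.125 * 1021.0 * 9.81 * 2.1025
E = 2632.33 J/m^2

2632.33


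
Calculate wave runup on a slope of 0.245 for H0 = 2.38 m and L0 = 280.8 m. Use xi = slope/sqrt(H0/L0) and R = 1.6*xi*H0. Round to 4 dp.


xi = slope / sqrt(H0/L0)
H0/L0 = 2.38/280.8 = 0.008476
sqrt(0.008476) = 0.092064
xi = 0.245 / 0.092064 = 2.661192
R = 1.6 * xi * H0 = 1.6 * 2.661192 * 2.38
R = 10.1338 m

10.1338


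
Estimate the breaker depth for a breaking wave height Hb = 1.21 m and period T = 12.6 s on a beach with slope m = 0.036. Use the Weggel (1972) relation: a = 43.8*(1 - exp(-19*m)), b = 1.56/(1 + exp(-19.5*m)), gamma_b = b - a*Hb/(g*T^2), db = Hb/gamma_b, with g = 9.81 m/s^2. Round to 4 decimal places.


a = 43.8 * (1 - exp(-19 * m))
exp(-19 * 0.036) = exp(-0.6840) = 0.504595
a = 43.8 * (1 - 0.504595) = 21.698758
b = 1.56 / (1 + exp(-19.5 * m))
exp(-19.5 * 0.036) = exp(-0.7020) = 0.495593
b = 1.56 / (1 + 0.495593) = 1.043064
Hb / (g * T^2) = 1.21 / (9.81 * 12.6^2) = 1.21 / 1557.4356 = 0.00077692
gamma_b = b - a * Hb/(g*T^2) = 1.043064 - 21.698758 * 0.00077692 = 1.026206
db = Hb / gamma_b = 1.21 / 1.026206
db = 1.1791 m

1.1791


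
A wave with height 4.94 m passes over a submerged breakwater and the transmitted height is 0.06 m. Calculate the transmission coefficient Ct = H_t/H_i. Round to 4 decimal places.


Ct = H_t / H_i
Ct = 0.06 / 4.94
Ct = 0.0121

0.0121


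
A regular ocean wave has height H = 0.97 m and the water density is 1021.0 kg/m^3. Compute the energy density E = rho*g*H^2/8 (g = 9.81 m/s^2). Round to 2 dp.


E = (1/8) * rho * g * H^2
E = (1/8) * 1021.0 * 9.81 * 0.97^2
E = 0.125 * 1021.0 * 9.81 * 0.9409
E = 1178.01 J/m^2

1178.01


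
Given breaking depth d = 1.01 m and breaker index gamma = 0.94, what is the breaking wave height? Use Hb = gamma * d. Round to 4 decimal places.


Hb = gamma * d
Hb = 0.94 * 1.01
Hb = 0.9494 m

0.9494


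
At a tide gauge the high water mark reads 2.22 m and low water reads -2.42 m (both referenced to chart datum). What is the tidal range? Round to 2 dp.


Tidal range = High water - Low water
Tidal range = 2.22 - (-2.42)
Tidal range = 4.64 m

4.64


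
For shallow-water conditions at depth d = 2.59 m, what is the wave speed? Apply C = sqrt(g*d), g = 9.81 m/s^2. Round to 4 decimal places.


Using the shallow-water approximation:
C = sqrt(g * d) = sqrt(9.81 * 2.59)
C = sqrt(25.4079)
C = 5.0406 m/s

5.0406


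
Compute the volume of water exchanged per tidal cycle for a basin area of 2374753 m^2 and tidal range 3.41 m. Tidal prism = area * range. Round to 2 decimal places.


Tidal prism = Area * Tidal range
P = 2374753 * 3.41
P = 8097907.73 m^3

8097907.73


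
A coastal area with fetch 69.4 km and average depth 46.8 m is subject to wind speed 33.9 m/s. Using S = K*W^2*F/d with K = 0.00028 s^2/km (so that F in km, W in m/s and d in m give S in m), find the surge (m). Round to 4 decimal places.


S = K * W^2 * F / d
W^2 = 33.9^2 = 1149.21
S = 0.00028 * 1149.21 * 69.4 / 46.8
Numerator = 0.00028 * 1149.21 * 69.4 = 22.331449
S = 22.331449 / 46.8 = 0.4772 m

0.4772


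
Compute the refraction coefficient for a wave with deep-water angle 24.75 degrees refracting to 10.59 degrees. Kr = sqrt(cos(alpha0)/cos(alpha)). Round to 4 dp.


Kr = sqrt(cos(alpha0) / cos(alpha))
cos(24.75) = 0.908143
cos(10.59) = 0.982967
Kr = sqrt(0.908143 / 0.982967)
Kr = sqrt(0.923879)
Kr = 0.9612

0.9612


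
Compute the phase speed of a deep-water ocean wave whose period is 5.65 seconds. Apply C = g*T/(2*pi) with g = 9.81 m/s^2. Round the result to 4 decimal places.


We use the deep-water celerity formula:
C = g * T / (2 * pi)
C = 9.81 * 5.65 / (2 * 3.14159...)
C = 55.426500 / 6.283185
C = 8.8214 m/s

8.8214


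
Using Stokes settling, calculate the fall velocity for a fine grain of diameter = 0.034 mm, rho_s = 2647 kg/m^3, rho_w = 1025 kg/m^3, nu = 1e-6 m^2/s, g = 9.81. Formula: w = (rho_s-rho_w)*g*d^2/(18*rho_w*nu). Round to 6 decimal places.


w = (rho_s - rho_w) * g * d^2 / (18 * rho_w * nu)
d = 0.034 mm = 0.000034 m
rho_s - rho_w = 2647 - 1025 = 1622
Numerator = 1622 * 9.81 * (0.000034)^2 = 0.000018394064
Denominator = 18 * 1025 * 1e-6 = 0.018450
w = 0.000997 m/s

0.000997


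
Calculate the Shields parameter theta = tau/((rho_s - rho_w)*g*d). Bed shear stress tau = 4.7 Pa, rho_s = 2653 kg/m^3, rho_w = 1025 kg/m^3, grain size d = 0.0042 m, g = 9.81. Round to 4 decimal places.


theta = tau / ((rho_s - rho_w) * g * d)
rho_s - rho_w = 2653 - 1025 = 1628
Denominator = 1628 * 9.81 * 0.0042 = 67.076856
theta = 4.7 / 67.076856
theta = 0.0701

0.0701


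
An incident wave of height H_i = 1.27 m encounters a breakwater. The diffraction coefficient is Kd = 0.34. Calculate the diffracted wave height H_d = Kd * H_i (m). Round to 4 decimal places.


H_d = Kd * H_i
H_d = 0.34 * 1.27
H_d = 0.4318 m

0.4318


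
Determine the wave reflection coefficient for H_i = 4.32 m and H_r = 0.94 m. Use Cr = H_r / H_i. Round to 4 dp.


Cr = H_r / H_i
Cr = 0.94 / 4.32
Cr = 0.2176

0.2176


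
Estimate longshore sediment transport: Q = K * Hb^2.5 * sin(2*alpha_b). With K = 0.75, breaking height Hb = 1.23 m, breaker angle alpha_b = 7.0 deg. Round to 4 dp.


Q = K * Hb^2.5 * sin(2 * alpha_b)
Hb^2.5 = 1.23^2.5 = 1.677887
sin(2 * 7.0) = sin(14.0) = 0.241922
Q = 0.75 * 1.677887 * 0.241922
Q = 0.3044 m^3/s

0.3044


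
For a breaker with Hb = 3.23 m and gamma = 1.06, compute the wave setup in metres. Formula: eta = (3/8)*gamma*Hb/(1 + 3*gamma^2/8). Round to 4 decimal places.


eta = (3/8) * gamma * Hb / (1 + 3*gamma^2/8)
Numerator = (3/8) * 1.06 * 3.23 = 1.283925
Denominator = 1 + 3*1.06^2/8 = 1 + 0.421350 = 1.421350
eta = 1.283925 / 1.421350
eta = 0.9033 m

0.9033


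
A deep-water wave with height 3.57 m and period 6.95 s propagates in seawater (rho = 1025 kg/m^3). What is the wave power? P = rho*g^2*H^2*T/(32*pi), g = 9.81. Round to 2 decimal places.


P = rho * g^2 * H^2 * T / (32 * pi)
P = 1025 * 9.81^2 * 3.57^2 * 6.95 / (32 * pi)
P = 1025 * 96.2361 * 12.7449 * 6.95 / 100.53096
P = 86912.70 W/m

86912.70


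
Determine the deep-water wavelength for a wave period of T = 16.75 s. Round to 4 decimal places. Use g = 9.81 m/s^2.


L0 = g * T^2 / (2 * pi)
L0 = 9.81 * 16.75^2 / (2 * pi)
L0 = 9.81 * 280.5625 / 6.28319
L0 = 2752.3181 / 6.28319
L0 = 438.0450 m

438.0450


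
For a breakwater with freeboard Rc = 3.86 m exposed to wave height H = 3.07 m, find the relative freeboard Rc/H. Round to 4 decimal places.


Relative freeboard = Rc / H
= 3.86 / 3.07
= 1.2573

1.2573


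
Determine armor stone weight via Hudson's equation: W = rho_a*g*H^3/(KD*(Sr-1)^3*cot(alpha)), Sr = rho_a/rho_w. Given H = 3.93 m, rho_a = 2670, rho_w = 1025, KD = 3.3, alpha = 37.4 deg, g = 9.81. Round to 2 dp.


Sr = rho_a / rho_w = 2670 / 1025 = 2.604878
(Sr - 1) = 1.604878
(Sr - 1)^3 = 4.133578
cot(37.4) = 1 / tan(37.4) = 1 / 0.764558 = 1.307946
Numerator = 2670 * 9.81 * 3.93^3 = 1589856.4747
Denominator = 3.3 * 4.133578 * 1.307946 = 17.841434
W = 1589856.4747 / 17.841434
W = 89110.35 N

89110.35


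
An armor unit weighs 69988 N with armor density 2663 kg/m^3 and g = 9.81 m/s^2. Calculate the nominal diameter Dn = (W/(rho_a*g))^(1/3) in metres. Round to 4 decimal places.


V = W / (rho_a * g)
V = 69988 / (2663 * 9.81)
V = 69988 / 26124.03
V = 2.679066 m^3
Dn = V^(1/3) = 2.679066^(1/3)
Dn = 1.3889 m

1.3889


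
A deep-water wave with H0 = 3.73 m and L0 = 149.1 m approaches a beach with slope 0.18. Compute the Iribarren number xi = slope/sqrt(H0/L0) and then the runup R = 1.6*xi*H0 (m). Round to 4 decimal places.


xi = slope / sqrt(H0/L0)
H0/L0 = 3.73/149.1 = 0.025017
sqrt(0.025017) = 0.158167
xi = 0.18 / 0.158167 = 1.138038
R = 1.6 * xi * H0 = 1.6 * 1.138038 * 3.73
R = 6.7918 m

6.7918


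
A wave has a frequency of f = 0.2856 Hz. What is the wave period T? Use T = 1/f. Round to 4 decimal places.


T = 1 / f
T = 1 / 0.2856
T = 3.5014 s

3.5014


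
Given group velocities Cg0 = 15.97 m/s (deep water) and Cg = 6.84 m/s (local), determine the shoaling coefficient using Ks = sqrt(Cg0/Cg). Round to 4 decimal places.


Ks = sqrt(Cg0 / Cg)
Ks = sqrt(15.97 / 6.84)
Ks = sqrt(2.3348)
Ks = 1.5280

1.5280


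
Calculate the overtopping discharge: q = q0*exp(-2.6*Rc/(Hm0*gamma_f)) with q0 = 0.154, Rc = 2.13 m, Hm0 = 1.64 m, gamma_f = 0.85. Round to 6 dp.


q = q0 * exp(-2.6 * Rc / (Hm0 * gamma_f))
Exponent = -2.6 * 2.13 / (1.64 * 0.85)
= -2.6 * 2.13 / 1.3940
= -3.972740
exp(-3.972740) = 0.018822
q = 0.154 * 0.018822
q = 0.002899 m^3/s/m

0.002899


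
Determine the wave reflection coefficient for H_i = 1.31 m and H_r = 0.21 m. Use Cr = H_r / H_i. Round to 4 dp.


Cr = H_r / H_i
Cr = 0.21 / 1.31
Cr = 0.1603

0.1603


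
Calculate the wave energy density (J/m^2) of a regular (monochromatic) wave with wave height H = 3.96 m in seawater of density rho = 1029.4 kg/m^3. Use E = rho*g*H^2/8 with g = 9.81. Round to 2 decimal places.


E = (1/8) * rho * g * H^2
E = (1/8) * 1029.4 * 9.81 * 3.96^2
E = 0.125 * 1029.4 * 9.81 * 15.6816
E = 19794.91 J/m^2

19794.91


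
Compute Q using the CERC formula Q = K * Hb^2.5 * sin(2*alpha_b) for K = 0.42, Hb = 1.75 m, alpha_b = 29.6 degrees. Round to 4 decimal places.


Q = K * Hb^2.5 * sin(2 * alpha_b)
Hb^2.5 = 1.75^2.5 = 4.051307
sin(2 * 29.6) = sin(59.2) = 0.858960
Q = 0.42 * 4.051307 * 0.858960
Q = 1.4616 m^3/s

1.4616


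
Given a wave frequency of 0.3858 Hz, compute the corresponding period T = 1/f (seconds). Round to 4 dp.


T = 1 / f
T = 1 / 0.3858
T = 2.5920 s

2.5920


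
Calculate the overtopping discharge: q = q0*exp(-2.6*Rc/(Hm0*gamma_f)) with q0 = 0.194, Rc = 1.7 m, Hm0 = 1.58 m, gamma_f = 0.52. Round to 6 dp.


q = q0 * exp(-2.6 * Rc / (Hm0 * gamma_f))
Exponent = -2.6 * 1.7 / (1.58 * 0.52)
= -2.6 * 1.7 / 0.8216
= -5.379747
exp(-5.379747) = 0.004609
q = 0.194 * 0.004609
q = 0.000894 m^3/s/m

0.000894


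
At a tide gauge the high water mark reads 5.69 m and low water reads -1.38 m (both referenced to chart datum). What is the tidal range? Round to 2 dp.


Tidal range = High water - Low water
Tidal range = 5.69 - (-1.38)
Tidal range = 7.07 m

7.07


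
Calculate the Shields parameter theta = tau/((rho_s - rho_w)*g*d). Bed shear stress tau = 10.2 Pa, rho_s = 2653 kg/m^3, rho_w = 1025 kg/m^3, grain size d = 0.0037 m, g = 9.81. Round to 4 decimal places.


theta = tau / ((rho_s - rho_w) * g * d)
rho_s - rho_w = 2653 - 1025 = 1628
Denominator = 1628 * 9.81 * 0.0037 = 59.091516
theta = 10.2 / 59.091516
theta = 0.1726

0.1726


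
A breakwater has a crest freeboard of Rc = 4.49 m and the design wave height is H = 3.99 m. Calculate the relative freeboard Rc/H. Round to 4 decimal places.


Relative freeboard = Rc / H
= 4.49 / 3.99
= 1.1253

1.1253


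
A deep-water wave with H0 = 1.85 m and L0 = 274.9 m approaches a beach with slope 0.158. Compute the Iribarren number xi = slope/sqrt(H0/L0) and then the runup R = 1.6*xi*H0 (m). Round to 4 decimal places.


xi = slope / sqrt(H0/L0)
H0/L0 = 1.85/274.9 = 0.006730
sqrt(0.006730) = 0.082035
xi = 0.158 / 0.082035 = 1.926010
R = 1.6 * xi * H0 = 1.6 * 1.926010 * 1.85
R = 5.7010 m

5.7010


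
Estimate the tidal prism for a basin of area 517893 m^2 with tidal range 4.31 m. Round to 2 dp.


Tidal prism = Area * Tidal range
P = 517893 * 4.31
P = 2232118.83 m^3

2232118.83


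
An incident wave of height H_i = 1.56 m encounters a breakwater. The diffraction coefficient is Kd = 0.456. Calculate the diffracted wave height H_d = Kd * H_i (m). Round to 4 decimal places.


H_d = Kd * H_i
H_d = 0.456 * 1.56
H_d = 0.7114 m

0.7114


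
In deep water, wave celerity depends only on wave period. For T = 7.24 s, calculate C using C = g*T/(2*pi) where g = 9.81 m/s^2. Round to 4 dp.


We use the deep-water celerity formula:
C = g * T / (2 * pi)
C = 9.81 * 7.24 / (2 * 3.14159...)
C = 71.024400 / 6.283185
C = 11.3039 m/s

11.3039


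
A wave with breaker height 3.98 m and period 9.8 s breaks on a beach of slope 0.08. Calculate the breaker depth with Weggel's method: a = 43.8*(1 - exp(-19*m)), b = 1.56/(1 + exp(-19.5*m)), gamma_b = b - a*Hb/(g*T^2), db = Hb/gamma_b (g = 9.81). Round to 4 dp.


a = 43.8 * (1 - exp(-19 * m))
exp(-19 * 0.08) = exp(-1.5200) = 0.218712
a = 43.8 * (1 - 0.218712) = 34.220419
b = 1.56 / (1 + exp(-19.5 * m))
exp(-19.5 * 0.08) = exp(-1.5600) = 0.210136
b = 1.56 / (1 + 0.210136) = 1.289111
Hb / (g * T^2) = 3.98 / (9.81 * 9.8^2) = 3.98 / 942.1524 = 0.00422437
gamma_b = b - a * Hb/(g*T^2) = 1.289111 - 34.220419 * 0.00422437 = 1.144552
db = Hb / gamma_b = 3.98 / 1.144552
db = 3.4773 m

3.4773


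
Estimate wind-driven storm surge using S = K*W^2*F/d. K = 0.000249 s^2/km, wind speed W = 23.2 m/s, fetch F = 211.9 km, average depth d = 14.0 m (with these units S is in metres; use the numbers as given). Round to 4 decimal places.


S = K * W^2 * F / d
W^2 = 23.2^2 = 538.24
S = 0.000249 * 538.24 * 211.9 / 14.0
Numerator = 0.000249 * 538.24 * 211.9 = 28.399211
S = 28.399211 / 14.0 = 2.0285 m

2.0285


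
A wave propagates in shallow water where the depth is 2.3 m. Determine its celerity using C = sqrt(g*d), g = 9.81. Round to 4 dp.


Using the shallow-water approximation:
C = sqrt(g * d) = sqrt(9.81 * 2.3)
C = sqrt(22.5630)
C = 4.7501 m/s

4.7501


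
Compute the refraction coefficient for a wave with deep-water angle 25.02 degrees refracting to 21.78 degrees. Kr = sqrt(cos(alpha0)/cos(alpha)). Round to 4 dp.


Kr = sqrt(cos(alpha0) / cos(alpha))
cos(25.02) = 0.906160
cos(21.78) = 0.928615
Kr = sqrt(0.906160 / 0.928615)
Kr = sqrt(0.975819)
Kr = 0.9878

0.9878


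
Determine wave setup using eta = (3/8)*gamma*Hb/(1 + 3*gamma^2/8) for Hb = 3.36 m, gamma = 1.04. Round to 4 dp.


eta = (3/8) * gamma * Hb / (1 + 3*gamma^2/8)
Numerator = (3/8) * 1.04 * 3.36 = 1.310400
Denominator = 1 + 3*1.04^2/8 = 1 + 0.405600 = 1.405600
eta = 1.310400 / 1.405600
eta = 0.9323 m

0.9323


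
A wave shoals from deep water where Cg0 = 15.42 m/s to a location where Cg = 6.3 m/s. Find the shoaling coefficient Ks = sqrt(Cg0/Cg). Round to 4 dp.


Ks = sqrt(Cg0 / Cg)
Ks = sqrt(15.42 / 6.3)
Ks = sqrt(2.4476)
Ks = 1.5645

1.5645


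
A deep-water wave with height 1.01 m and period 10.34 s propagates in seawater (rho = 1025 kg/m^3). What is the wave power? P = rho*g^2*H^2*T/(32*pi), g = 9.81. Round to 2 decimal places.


P = rho * g^2 * H^2 * T / (32 * pi)
P = 1025 * 9.81^2 * 1.01^2 * 10.34 / (32 * pi)
P = 1025 * 96.2361 * 1.0201 * 10.34 / 100.53096
P = 10349.64 W/m

10349.64


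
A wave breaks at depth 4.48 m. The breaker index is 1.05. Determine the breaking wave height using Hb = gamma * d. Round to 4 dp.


Hb = gamma * d
Hb = 1.05 * 4.48
Hb = 4.7040 m

4.7040


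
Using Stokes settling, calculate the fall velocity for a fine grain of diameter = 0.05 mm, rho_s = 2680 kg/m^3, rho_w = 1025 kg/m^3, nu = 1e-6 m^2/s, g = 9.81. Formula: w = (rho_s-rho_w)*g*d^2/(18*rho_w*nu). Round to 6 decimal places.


w = (rho_s - rho_w) * g * d^2 / (18 * rho_w * nu)
d = 0.05 mm = 0.000050 m
rho_s - rho_w = 2680 - 1025 = 1655
Numerator = 1655 * 9.81 * (0.000050)^2 = 0.000040588875
Denominator = 18 * 1025 * 1e-6 = 0.018450
w = 0.002200 m/s

0.002200


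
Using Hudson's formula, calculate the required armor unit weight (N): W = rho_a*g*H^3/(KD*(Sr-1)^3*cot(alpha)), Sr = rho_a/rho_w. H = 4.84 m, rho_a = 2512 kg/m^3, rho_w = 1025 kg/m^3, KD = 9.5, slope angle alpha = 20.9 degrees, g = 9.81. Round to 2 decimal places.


Sr = rho_a / rho_w = 2512 / 1025 = 2.450732
(Sr - 1) = 1.450732
(Sr - 1)^3 = 3.053243
cot(20.9) = 1 / tan(20.9) = 1 / 0.381863 = 2.618741
Numerator = 2512 * 9.81 * 4.84^3 = 2793989.2279
Denominator = 9.5 * 3.053243 * 2.618741 = 75.958693
W = 2793989.2279 / 75.958693
W = 36783.01 N

36783.01


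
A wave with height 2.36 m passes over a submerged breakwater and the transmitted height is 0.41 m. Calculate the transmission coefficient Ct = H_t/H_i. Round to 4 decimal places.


Ct = H_t / H_i
Ct = 0.41 / 2.36
Ct = 0.1737

0.1737


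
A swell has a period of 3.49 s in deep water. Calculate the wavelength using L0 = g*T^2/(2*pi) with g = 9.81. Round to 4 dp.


L0 = g * T^2 / (2 * pi)
L0 = 9.81 * 3.49^2 / (2 * pi)
L0 = 9.81 * 12.1801 / 6.28319
L0 = 119.4868 / 6.28319
L0 = 19.0169 m

19.0169


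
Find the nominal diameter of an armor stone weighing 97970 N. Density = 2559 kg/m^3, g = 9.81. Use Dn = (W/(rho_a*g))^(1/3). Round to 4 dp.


V = W / (rho_a * g)
V = 97970 / (2559 * 9.81)
V = 97970 / 25103.79
V = 3.902598 m^3
Dn = V^(1/3) = 3.902598^(1/3)
Dn = 1.5744 m

1.5744


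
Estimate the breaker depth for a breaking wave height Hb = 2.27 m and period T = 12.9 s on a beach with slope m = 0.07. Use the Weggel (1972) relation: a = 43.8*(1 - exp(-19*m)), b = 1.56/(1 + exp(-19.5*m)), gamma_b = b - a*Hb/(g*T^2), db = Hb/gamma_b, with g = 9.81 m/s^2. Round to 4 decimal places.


a = 43.8 * (1 - exp(-19 * m))
exp(-19 * 0.07) = exp(-1.3300) = 0.264477
a = 43.8 * (1 - 0.264477) = 32.215896
b = 1.56 / (1 + exp(-19.5 * m))
exp(-19.5 * 0.07) = exp(-1.3650) = 0.255381
b = 1.56 / (1 + 0.255381) = 1.242651
Hb / (g * T^2) = 2.27 / (9.81 * 12.9^2) = 2.27 / 1632.4821 = 0.00139052
gamma_b = b - a * Hb/(g*T^2) = 1.242651 - 32.215896 * 0.00139052 = 1.197854
db = Hb / gamma_b = 2.27 / 1.197854
db = 1.8951 m

1.8951


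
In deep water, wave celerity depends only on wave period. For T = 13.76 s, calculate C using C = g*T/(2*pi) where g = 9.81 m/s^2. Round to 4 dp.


We use the deep-water celerity formula:
C = g * T / (2 * pi)
C = 9.81 * 13.76 / (2 * 3.14159...)
C = 134.985600 / 6.283185
C = 21.4836 m/s

21.4836


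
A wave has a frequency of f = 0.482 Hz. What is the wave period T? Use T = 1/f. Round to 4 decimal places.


T = 1 / f
T = 1 / 0.482
T = 2.0747 s

2.0747


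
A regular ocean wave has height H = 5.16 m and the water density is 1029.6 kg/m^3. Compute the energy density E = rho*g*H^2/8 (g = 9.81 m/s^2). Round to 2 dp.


E = (1/8) * rho * g * H^2
E = (1/8) * 1029.6 * 9.81 * 5.16^2
E = 0.125 * 1029.6 * 9.81 * 26.6256
E = 33616.07 J/m^2

33616.07


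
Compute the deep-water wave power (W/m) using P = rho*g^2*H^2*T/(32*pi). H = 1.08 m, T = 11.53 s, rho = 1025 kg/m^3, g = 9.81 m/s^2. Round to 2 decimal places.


P = rho * g^2 * H^2 * T / (32 * pi)
P = 1025 * 9.81^2 * 1.08^2 * 11.53 / (32 * pi)
P = 1025 * 96.2361 * 1.1664 * 11.53 / 100.53096
P = 13195.89 W/m

13195.89


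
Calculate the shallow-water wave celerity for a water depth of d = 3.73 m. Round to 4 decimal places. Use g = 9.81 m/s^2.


Using the shallow-water approximation:
C = sqrt(g * d) = sqrt(9.81 * 3.73)
C = sqrt(36.5913)
C = 6.0491 m/s

6.0491


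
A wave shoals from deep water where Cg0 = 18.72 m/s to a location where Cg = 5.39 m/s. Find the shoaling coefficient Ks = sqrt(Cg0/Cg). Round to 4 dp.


Ks = sqrt(Cg0 / Cg)
Ks = sqrt(18.72 / 5.39)
Ks = sqrt(3.4731)
Ks = 1.8636

1.8636


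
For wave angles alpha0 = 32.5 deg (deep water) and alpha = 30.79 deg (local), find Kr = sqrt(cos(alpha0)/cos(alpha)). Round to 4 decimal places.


Kr = sqrt(cos(alpha0) / cos(alpha))
cos(32.5) = 0.843391
cos(30.79) = 0.859049
Kr = sqrt(0.843391 / 0.859049)
Kr = sqrt(0.981773)
Kr = 0.9908

0.9908


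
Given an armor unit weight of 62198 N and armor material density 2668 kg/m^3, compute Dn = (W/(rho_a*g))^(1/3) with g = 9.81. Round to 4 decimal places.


V = W / (rho_a * g)
V = 62198 / (2668 * 9.81)
V = 62198 / 26173.08
V = 2.376411 m^3
Dn = V^(1/3) = 2.376411^(1/3)
Dn = 1.3345 m

1.3345


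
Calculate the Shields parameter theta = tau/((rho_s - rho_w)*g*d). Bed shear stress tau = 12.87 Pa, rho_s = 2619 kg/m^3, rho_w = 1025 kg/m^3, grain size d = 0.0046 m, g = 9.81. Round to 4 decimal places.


theta = tau / ((rho_s - rho_w) * g * d)
rho_s - rho_w = 2619 - 1025 = 1594
Denominator = 1594 * 9.81 * 0.0046 = 71.930844
theta = 12.87 / 71.930844
theta = 0.1789

0.1789


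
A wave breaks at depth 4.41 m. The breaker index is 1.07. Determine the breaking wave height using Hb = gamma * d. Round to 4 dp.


Hb = gamma * d
Hb = 1.07 * 4.41
Hb = 4.7187 m

4.7187


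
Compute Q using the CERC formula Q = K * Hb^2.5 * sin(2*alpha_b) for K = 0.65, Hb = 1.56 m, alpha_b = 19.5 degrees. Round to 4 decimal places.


Q = K * Hb^2.5 * sin(2 * alpha_b)
Hb^2.5 = 1.56^2.5 = 3.039565
sin(2 * 19.5) = sin(39.0) = 0.629320
Q = 0.65 * 3.039565 * 0.629320
Q = 1.2434 m^3/s

1.2434


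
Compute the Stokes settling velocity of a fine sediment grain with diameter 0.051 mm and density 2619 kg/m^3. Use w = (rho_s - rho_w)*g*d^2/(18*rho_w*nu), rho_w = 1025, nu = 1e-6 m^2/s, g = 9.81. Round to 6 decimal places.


w = (rho_s - rho_w) * g * d^2 / (18 * rho_w * nu)
d = 0.051 mm = 0.000051 m
rho_s - rho_w = 2619 - 1025 = 1594
Numerator = 1594 * 9.81 * (0.000051)^2 = 0.000040672201
Denominator = 18 * 1025 * 1e-6 = 0.018450
w = 0.002204 m/s

0.002204


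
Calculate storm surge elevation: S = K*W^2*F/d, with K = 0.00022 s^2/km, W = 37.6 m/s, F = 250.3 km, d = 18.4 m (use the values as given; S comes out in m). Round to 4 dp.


S = K * W^2 * F / d
W^2 = 37.6^2 = 1413.76
S = 0.00022 * 1413.76 * 250.3 / 18.4
Numerator = 0.00022 * 1413.76 * 250.3 = 77.850108
S = 77.850108 / 18.4 = 4.2310 m

4.2310


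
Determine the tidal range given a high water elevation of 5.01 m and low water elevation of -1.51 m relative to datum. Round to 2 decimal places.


Tidal range = High water - Low water
Tidal range = 5.01 - (-1.51)
Tidal range = 6.52 m

6.52


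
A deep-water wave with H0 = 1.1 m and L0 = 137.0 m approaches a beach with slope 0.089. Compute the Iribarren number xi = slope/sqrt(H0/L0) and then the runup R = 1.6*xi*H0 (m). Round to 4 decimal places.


xi = slope / sqrt(H0/L0)
H0/L0 = 1.1/137.0 = 0.008029
sqrt(0.008029) = 0.089606
xi = 0.089 / 0.089606 = 0.993239
R = 1.6 * xi * H0 = 1.6 * 0.993239 * 1.1
R = 1.7481 m

1.7481


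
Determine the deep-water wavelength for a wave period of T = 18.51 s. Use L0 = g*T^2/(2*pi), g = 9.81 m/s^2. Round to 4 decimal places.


L0 = g * T^2 / (2 * pi)
L0 = 9.81 * 18.51^2 / (2 * pi)
L0 = 9.81 * 342.6201 / 6.28319
L0 = 3361.1032 / 6.28319
L0 = 534.9362 m

534.9362


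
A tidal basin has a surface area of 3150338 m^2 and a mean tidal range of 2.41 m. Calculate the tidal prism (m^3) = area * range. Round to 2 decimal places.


Tidal prism = Area * Tidal range
P = 3150338 * 2.41
P = 7592314.58 m^3

7592314.58


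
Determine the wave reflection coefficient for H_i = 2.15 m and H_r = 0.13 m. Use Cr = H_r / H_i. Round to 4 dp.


Cr = H_r / H_i
Cr = 0.13 / 2.15
Cr = 0.0605

0.0605


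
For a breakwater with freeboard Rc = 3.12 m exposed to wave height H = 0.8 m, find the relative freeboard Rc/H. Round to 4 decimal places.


Relative freeboard = Rc / H
= 3.12 / 0.8
= 3.9000

3.9000


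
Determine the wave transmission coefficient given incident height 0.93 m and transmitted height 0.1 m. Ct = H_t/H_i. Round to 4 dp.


Ct = H_t / H_i
Ct = 0.1 / 0.93
Ct = 0.1075

0.1075


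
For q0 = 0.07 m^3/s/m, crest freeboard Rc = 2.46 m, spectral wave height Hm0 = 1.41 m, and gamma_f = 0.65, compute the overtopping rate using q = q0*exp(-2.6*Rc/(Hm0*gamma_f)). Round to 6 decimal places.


q = q0 * exp(-2.6 * Rc / (Hm0 * gamma_f))
Exponent = -2.6 * 2.46 / (1.41 * 0.65)
= -2.6 * 2.46 / 0.9165
= -6.978723
exp(-6.978723) = 0.000931
q = 0.07 * 0.000931
q = 0.000065 m^3/s/m

0.000065


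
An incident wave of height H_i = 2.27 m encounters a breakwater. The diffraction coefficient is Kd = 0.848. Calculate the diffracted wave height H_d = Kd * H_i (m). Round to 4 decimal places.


H_d = Kd * H_i
H_d = 0.848 * 2.27
H_d = 1.9250 m

1.9250


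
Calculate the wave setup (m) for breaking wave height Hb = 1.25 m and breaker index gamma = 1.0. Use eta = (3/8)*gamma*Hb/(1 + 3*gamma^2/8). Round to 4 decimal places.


eta = (3/8) * gamma * Hb / (1 + 3*gamma^2/8)
Numerator = (3/8) * 1.0 * 1.25 = 0.468750
Denominator = 1 + 3*1.0^2/8 = 1 + 0.375000 = 1.375000
eta = 0.468750 / 1.375000
eta = 0.3409 m

0.3409


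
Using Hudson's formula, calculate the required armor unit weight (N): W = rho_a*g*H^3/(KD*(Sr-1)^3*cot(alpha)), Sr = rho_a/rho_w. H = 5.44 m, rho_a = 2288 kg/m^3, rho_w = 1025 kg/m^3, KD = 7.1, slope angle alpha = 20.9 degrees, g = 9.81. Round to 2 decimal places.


Sr = rho_a / rho_w = 2288 / 1025 = 2.232195
(Sr - 1) = 1.232195
(Sr - 1)^3 = 1.870848
cot(20.9) = 1 / tan(20.9) = 1 / 0.381863 = 2.618741
Numerator = 2288 * 9.81 * 5.44^3 = 3613447.3119
Denominator = 7.1 * 1.870848 * 2.618741 = 34.784789
W = 3613447.3119 / 34.784789
W = 103880.10 N

103880.10


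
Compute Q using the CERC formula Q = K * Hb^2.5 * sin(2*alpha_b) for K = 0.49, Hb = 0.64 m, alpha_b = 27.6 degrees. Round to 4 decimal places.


Q = K * Hb^2.5 * sin(2 * alpha_b)
Hb^2.5 = 0.64^2.5 = 0.327680
sin(2 * 27.6) = sin(55.2) = 0.821149
Q = 0.49 * 0.327680 * 0.821149
Q = 0.1318 m^3/s

0.1318


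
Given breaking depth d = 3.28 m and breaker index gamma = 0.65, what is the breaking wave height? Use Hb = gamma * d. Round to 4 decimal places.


Hb = gamma * d
Hb = 0.65 * 3.28
Hb = 2.1320 m

2.1320


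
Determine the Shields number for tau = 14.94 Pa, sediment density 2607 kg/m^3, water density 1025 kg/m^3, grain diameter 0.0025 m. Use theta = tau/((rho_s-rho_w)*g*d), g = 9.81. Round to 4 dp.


theta = tau / ((rho_s - rho_w) * g * d)
rho_s - rho_w = 2607 - 1025 = 1582
Denominator = 1582 * 9.81 * 0.0025 = 38.798550
theta = 14.94 / 38.798550
theta = 0.3851

0.3851


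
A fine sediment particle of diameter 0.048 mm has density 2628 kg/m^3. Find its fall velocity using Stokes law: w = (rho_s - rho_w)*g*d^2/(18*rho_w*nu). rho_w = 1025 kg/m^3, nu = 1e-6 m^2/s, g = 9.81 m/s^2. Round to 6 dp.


w = (rho_s - rho_w) * g * d^2 / (18 * rho_w * nu)
d = 0.048 mm = 0.000048 m
rho_s - rho_w = 2628 - 1025 = 1603
Numerator = 1603 * 9.81 * (0.000048)^2 = 0.000036231391
Denominator = 18 * 1025 * 1e-6 = 0.018450
w = 0.001964 m/s

0.001964


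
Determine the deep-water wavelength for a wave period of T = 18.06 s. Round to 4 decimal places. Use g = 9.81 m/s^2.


L0 = g * T^2 / (2 * pi)
L0 = 9.81 * 18.06^2 / (2 * pi)
L0 = 9.81 * 326.1636 / 6.28319
L0 = 3199.6649 / 6.28319
L0 = 509.2425 m

509.2425


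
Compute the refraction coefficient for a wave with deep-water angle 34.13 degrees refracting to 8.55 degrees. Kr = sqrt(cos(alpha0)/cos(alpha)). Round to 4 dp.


Kr = sqrt(cos(alpha0) / cos(alpha))
cos(34.13) = 0.827767
cos(8.55) = 0.988886
Kr = sqrt(0.827767 / 0.988886)
Kr = sqrt(0.837069)
Kr = 0.9149

0.9149


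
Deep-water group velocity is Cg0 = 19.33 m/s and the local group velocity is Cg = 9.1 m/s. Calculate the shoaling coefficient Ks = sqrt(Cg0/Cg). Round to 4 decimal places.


Ks = sqrt(Cg0 / Cg)
Ks = sqrt(19.33 / 9.1)
Ks = sqrt(2.1242)
Ks = 1.4575

1.4575


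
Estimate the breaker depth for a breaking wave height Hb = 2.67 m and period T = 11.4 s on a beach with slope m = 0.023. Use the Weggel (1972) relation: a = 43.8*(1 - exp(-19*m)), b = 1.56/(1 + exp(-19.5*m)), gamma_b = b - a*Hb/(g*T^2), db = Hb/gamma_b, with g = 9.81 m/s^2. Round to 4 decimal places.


a = 43.8 * (1 - exp(-19 * m))
exp(-19 * 0.023) = exp(-0.4370) = 0.645971
a = 43.8 * (1 - 0.645971) = 15.506451
b = 1.56 / (1 + exp(-19.5 * m))
exp(-19.5 * 0.023) = exp(-0.4485) = 0.638585
b = 1.56 / (1 + 0.638585) = 0.952041
Hb / (g * T^2) = 2.67 / (9.81 * 11.4^2) = 2.67 / 1274.9076 = 0.00209427
gamma_b = b - a * Hb/(g*T^2) = 0.952041 - 15.506451 * 0.00209427 = 0.919566
db = Hb / gamma_b = 2.67 / 0.919566
db = 2.9035 m

2.9035


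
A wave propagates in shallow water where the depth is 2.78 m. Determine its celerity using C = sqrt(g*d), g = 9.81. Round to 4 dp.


Using the shallow-water approximation:
C = sqrt(g * d) = sqrt(9.81 * 2.78)
C = sqrt(27.2718)
C = 5.2222 m/s

5.2222


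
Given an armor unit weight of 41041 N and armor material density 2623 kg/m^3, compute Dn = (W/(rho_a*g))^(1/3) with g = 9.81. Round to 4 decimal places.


V = W / (rho_a * g)
V = 41041 / (2623 * 9.81)
V = 41041 / 25731.63
V = 1.594963 m^3
Dn = V^(1/3) = 1.594963^(1/3)
Dn = 1.1684 m

1.1684


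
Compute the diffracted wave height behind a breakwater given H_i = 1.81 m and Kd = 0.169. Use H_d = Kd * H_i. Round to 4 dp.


H_d = Kd * H_i
H_d = 0.169 * 1.81
H_d = 0.3059 m

0.3059


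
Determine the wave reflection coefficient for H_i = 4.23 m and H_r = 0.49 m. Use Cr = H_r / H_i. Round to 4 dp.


Cr = H_r / H_i
Cr = 0.49 / 4.23
Cr = 0.1158

0.1158


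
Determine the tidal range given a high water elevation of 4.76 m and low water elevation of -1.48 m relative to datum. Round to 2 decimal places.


Tidal range = High water - Low water
Tidal range = 4.76 - (-1.48)
Tidal range = 6.24 m

6.24


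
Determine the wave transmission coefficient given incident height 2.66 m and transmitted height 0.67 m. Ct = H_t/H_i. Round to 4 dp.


Ct = H_t / H_i
Ct = 0.67 / 2.66
Ct = 0.2519

0.2519


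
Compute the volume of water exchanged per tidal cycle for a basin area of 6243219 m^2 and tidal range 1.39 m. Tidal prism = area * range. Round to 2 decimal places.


Tidal prism = Area * Tidal range
P = 6243219 * 1.39
P = 8678074.41 m^3

8678074.41


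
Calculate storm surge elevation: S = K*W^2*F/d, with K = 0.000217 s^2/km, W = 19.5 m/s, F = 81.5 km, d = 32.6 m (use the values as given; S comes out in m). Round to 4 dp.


S = K * W^2 * F / d
W^2 = 19.5^2 = 380.25
S = 0.000217 * 380.25 * 81.5 / 32.6
Numerator = 0.000217 * 380.25 * 81.5 = 6.724911
S = 6.724911 / 32.6 = 0.2063 m

0.2063


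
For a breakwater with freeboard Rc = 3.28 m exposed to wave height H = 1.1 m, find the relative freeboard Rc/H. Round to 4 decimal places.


Relative freeboard = Rc / H
= 3.28 / 1.1
= 2.9818

2.9818


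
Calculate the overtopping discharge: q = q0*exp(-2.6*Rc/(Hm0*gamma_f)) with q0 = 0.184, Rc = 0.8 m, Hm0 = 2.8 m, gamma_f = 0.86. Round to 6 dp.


q = q0 * exp(-2.6 * Rc / (Hm0 * gamma_f))
Exponent = -2.6 * 0.8 / (2.8 * 0.86)
= -2.6 * 0.8 / 2.4080
= -0.863787
exp(-0.863787) = 0.421562
q = 0.184 * 0.421562
q = 0.077567 m^3/s/m

0.077567


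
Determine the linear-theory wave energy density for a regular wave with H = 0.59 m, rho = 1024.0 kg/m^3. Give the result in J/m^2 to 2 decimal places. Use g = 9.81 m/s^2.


E = (1/8) * rho * g * H^2
E = (1/8) * 1024.0 * 9.81 * 0.59^2
E = 0.125 * 1024.0 * 9.81 * 0.3481
E = 437.10 J/m^2

437.10


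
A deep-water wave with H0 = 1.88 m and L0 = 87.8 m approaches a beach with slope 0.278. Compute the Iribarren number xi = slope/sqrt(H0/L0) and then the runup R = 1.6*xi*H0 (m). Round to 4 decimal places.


xi = slope / sqrt(H0/L0)
H0/L0 = 1.88/87.8 = 0.021412
sqrt(0.021412) = 0.146329
xi = 0.278 / 0.146329 = 1.899823
R = 1.6 * xi * H0 = 1.6 * 1.899823 * 1.88
R = 5.7147 m

5.7147


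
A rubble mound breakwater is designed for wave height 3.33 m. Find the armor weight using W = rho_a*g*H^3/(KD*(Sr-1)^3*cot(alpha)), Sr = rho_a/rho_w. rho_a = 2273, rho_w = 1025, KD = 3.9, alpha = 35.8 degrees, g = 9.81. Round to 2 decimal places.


Sr = rho_a / rho_w = 2273 / 1025 = 2.217561
(Sr - 1) = 1.217561
(Sr - 1)^3 = 1.804979
cot(35.8) = 1 / tan(35.8) = 1 / 0.721223 = 1.386534
Numerator = 2273 * 9.81 * 3.33^3 = 823381.5734
Denominator = 3.9 * 1.804979 * 1.386534 = 9.760394
W = 823381.5734 / 9.760394
W = 84359.46 N

84359.46


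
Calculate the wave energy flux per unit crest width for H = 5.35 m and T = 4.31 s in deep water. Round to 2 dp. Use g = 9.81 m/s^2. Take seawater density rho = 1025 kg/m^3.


P = rho * g^2 * H^2 * T / (32 * pi)
P = 1025 * 9.81^2 * 5.35^2 * 4.31 / (32 * pi)
P = 1025 * 96.2361 * 28.6225 * 4.31 / 100.53096
P = 121045.00 W/m

121045.00


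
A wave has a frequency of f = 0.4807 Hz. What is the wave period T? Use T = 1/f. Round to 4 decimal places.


T = 1 / f
T = 1 / 0.4807
T = 2.0803 s

2.0803


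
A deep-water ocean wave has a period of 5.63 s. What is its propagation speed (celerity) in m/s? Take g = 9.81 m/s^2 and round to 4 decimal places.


We use the deep-water celerity formula:
C = g * T / (2 * pi)
C = 9.81 * 5.63 / (2 * 3.14159...)
C = 55.230300 / 6.283185
C = 8.7902 m/s

8.7902


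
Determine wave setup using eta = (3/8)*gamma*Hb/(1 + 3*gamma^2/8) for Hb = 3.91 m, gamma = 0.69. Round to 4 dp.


eta = (3/8) * gamma * Hb / (1 + 3*gamma^2/8)
Numerator = (3/8) * 0.69 * 3.91 = 1.011713
Denominator = 1 + 3*0.69^2/8 = 1 + 0.178538 = 1.178538
eta = 1.011713 / 1.178538
eta = 0.8584 m

0.8584


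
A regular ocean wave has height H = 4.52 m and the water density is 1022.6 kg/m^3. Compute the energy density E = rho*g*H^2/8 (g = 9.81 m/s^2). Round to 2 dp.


E = (1/8) * rho * g * H^2
E = (1/8) * 1022.6 * 9.81 * 4.52^2
E = 0.125 * 1022.6 * 9.81 * 20.4304
E = 25618.97 J/m^2

25618.97


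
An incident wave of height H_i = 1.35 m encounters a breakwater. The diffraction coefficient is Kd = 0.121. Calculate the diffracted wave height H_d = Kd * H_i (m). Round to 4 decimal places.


H_d = Kd * H_i
H_d = 0.121 * 1.35
H_d = 0.1634 m

0.1634


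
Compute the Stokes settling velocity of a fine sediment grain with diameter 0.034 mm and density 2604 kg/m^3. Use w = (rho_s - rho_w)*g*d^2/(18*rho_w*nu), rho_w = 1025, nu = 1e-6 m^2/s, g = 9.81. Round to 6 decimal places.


w = (rho_s - rho_w) * g * d^2 / (18 * rho_w * nu)
d = 0.034 mm = 0.000034 m
rho_s - rho_w = 2604 - 1025 = 1579
Numerator = 1579 * 9.81 * (0.000034)^2 = 0.000017906428
Denominator = 18 * 1025 * 1e-6 = 0.018450
w = 0.000971 m/s

0.000971


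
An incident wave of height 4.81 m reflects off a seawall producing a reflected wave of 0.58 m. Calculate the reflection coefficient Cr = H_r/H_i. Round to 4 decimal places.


Cr = H_r / H_i
Cr = 0.58 / 4.81
Cr = 0.1206

0.1206


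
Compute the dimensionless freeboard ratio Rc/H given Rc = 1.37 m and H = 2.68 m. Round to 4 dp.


Relative freeboard = Rc / H
= 1.37 / 2.68
= 0.5112

0.5112


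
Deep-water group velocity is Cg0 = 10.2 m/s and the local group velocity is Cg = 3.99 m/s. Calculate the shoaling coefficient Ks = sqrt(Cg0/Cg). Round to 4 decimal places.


Ks = sqrt(Cg0 / Cg)
Ks = sqrt(10.2 / 3.99)
Ks = sqrt(2.5564)
Ks = 1.5989

1.5989


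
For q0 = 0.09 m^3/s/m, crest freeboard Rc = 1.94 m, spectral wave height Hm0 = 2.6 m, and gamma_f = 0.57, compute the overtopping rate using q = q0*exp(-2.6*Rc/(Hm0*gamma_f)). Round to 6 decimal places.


q = q0 * exp(-2.6 * Rc / (Hm0 * gamma_f))
Exponent = -2.6 * 1.94 / (2.6 * 0.57)
= -2.6 * 1.94 / 1.4820
= -3.403509
exp(-3.403509) = 0.033256
q = 0.09 * 0.033256
q = 0.002993 m^3/s/m

0.002993


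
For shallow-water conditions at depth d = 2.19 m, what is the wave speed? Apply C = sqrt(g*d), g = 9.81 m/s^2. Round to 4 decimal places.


Using the shallow-water approximation:
C = sqrt(g * d) = sqrt(9.81 * 2.19)
C = sqrt(21.4839)
C = 4.6351 m/s

4.6351


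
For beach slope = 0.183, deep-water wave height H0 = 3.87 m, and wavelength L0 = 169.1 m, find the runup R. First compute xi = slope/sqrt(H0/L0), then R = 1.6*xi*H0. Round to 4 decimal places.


xi = slope / sqrt(H0/L0)
H0/L0 = 3.87/169.1 = 0.022886
sqrt(0.022886) = 0.151281
xi = 0.183 / 0.151281 = 1.209671
R = 1.6 * xi * H0 = 1.6 * 1.209671 * 3.87
R = 7.4903 m

7.4903


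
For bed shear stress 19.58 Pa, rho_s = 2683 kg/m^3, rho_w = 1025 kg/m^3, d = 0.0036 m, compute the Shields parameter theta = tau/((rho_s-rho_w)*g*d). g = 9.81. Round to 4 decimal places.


theta = tau / ((rho_s - rho_w) * g * d)
rho_s - rho_w = 2683 - 1025 = 1658
Denominator = 1658 * 9.81 * 0.0036 = 58.553928
theta = 19.58 / 58.553928
theta = 0.3344

0.3344


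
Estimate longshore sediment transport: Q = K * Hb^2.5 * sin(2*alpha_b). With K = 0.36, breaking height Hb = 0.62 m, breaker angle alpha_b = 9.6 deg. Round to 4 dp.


Q = K * Hb^2.5 * sin(2 * alpha_b)
Hb^2.5 = 0.62^2.5 = 0.302677
sin(2 * 9.6) = sin(19.2) = 0.328867
Q = 0.36 * 0.302677 * 0.328867
Q = 0.0358 m^3/s

0.0358


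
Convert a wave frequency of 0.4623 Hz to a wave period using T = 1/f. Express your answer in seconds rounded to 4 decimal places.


T = 1 / f
T = 1 / 0.4623
T = 2.1631 s

2.1631


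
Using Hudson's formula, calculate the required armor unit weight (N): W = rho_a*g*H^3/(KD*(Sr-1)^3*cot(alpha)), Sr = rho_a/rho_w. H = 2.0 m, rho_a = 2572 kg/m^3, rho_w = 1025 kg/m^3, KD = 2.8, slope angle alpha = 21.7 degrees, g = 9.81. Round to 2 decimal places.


Sr = rho_a / rho_w = 2572 / 1025 = 2.509268
(Sr - 1) = 1.509268
(Sr - 1)^3 = 3.437948
cot(21.7) = 1 / tan(21.7) = 1 / 0.397948 = 2.512889
Numerator = 2572 * 9.81 * 2.0^3 = 201850.5600
Denominator = 2.8 * 3.437948 * 2.512889 = 24.189711
W = 201850.5600 / 24.189711
W = 8344.48 N

8344.48


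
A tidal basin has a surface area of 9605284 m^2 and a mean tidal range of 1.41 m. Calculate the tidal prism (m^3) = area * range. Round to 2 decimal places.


Tidal prism = Area * Tidal range
P = 9605284 * 1.41
P = 13543450.44 m^3

13543450.44


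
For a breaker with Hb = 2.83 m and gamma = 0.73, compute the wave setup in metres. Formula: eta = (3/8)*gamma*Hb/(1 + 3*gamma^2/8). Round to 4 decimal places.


eta = (3/8) * gamma * Hb / (1 + 3*gamma^2/8)
Numerator = (3/8) * 0.73 * 2.83 = 0.774713
Denominator = 1 + 3*0.73^2/8 = 1 + 0.199838 = 1.199838
eta = 0.774713 / 1.199838
eta = 0.6457 m

0.6457


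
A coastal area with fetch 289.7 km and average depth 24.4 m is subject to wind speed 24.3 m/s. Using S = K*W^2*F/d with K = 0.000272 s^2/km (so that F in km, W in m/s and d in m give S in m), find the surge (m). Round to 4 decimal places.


S = K * W^2 * F / d
W^2 = 24.3^2 = 590.49
S = 0.000272 * 590.49 * 289.7 / 24.4
Numerator = 0.000272 * 590.49 * 289.7 = 46.529667
S = 46.529667 / 24.4 = 1.9070 m

1.9070


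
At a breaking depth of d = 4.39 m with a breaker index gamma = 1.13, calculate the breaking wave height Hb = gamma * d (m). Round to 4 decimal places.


Hb = gamma * d
Hb = 1.13 * 4.39
Hb = 4.9607 m

4.9607


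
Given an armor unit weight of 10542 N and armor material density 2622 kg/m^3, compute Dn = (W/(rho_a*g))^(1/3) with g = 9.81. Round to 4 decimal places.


V = W / (rho_a * g)
V = 10542 / (2622 * 9.81)
V = 10542 / 25721.82
V = 0.409847 m^3
Dn = V^(1/3) = 0.409847^(1/3)
Dn = 0.7428 m

0.7428


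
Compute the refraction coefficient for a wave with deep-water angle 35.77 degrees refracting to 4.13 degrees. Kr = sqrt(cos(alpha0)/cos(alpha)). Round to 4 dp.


Kr = sqrt(cos(alpha0) / cos(alpha))
cos(35.77) = 0.811370
cos(4.13) = 0.997403
Kr = sqrt(0.811370 / 0.997403)
Kr = sqrt(0.813482)
Kr = 0.9019

0.9019


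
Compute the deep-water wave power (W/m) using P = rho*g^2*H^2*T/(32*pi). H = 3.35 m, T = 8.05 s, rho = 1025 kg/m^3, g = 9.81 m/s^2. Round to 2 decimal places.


P = rho * g^2 * H^2 * T / (32 * pi)
P = 1025 * 9.81^2 * 3.35^2 * 8.05 / (32 * pi)
P = 1025 * 96.2361 * 11.2225 * 8.05 / 100.53096
P = 88643.63 W/m

88643.63


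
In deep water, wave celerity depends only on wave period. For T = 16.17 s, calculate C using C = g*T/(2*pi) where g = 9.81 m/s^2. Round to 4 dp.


We use the deep-water celerity formula:
C = g * T / (2 * pi)
C = 9.81 * 16.17 / (2 * 3.14159...)
C = 158.627700 / 6.283185
C = 25.2464 m/s

25.2464
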